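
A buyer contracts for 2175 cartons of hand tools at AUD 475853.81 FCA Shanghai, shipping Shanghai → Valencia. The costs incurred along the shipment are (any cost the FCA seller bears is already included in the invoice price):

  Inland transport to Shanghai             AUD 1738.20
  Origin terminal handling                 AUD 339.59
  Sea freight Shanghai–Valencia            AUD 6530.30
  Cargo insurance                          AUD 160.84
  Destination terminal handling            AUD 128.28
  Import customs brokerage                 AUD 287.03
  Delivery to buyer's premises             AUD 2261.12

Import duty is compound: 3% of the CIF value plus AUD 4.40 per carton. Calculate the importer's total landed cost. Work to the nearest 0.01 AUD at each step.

Total landed cost: AUD 509617.51

FCA: the seller delivers export-cleared goods to the carrier; the buyer bears costs from that point.
Already in the invoice (seller's account under FCA): inland to port — exclude.
CIF value = FCA price + origin terminal + freight + insurance = 475853.81 + 339.59 + 6530.30 + 160.84 = 482884.54
Ad valorem component: 482884.54 × 3% = 14486.54
Specific component: 2175 × 4.40 = 9570.00
Import duty = 14486.54 + 9570.00 = 24056.54
Buyer bears: origin terminal 339.59 + freight 6530.30 + insurance 160.84 + destination terminal 128.28 + brokerage 287.03 + delivery 2261.12 + duty 24056.54 = 33763.70
Landed cost = invoice 475853.81 + 33763.70 = 509617.51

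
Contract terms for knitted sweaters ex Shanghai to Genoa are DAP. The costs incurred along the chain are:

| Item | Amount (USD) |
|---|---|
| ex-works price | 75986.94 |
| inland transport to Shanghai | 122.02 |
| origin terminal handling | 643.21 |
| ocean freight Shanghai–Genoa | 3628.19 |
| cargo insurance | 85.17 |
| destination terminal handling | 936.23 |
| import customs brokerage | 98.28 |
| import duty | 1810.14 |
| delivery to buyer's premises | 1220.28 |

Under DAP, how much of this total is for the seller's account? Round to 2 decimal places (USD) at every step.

Seller's account: USD 82622.04

DAP: the seller bears all costs to the named destination except import duty and clearance.
Seller's account: goods 75986.94 + inland to port 122.02 + origin terminal 643.21 + freight 3628.19 + insurance 85.17 + destination terminal 936.23 + delivery 1220.28 = 82622.04
Buyer's account: brokerage 98.28 + duty 1810.14 = 1908.42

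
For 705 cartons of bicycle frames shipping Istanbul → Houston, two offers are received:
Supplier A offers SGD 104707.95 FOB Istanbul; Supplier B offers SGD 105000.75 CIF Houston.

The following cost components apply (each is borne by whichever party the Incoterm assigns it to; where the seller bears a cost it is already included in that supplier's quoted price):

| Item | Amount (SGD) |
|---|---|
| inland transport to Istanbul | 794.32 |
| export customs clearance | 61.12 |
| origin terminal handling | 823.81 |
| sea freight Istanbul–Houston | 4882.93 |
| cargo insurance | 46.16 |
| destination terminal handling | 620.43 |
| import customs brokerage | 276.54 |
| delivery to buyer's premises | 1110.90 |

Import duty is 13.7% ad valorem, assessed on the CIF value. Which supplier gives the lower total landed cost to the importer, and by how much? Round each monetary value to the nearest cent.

Supplier A (FOB):
CIF value = FOB price + freight + insurance = 104707.95 + 4882.93 + 46.16 = 109637.04
Import duty = 109637.04 × 13.7% = 15020.27
Buyer bears (A): 4882.93 + 46.16 + 620.43 + 276.54 + 1110.90 = 6936.96
Landed cost (A) = invoice 104707.95 + 6936.96 + duty 15020.27 = 126665.18
Supplier B (CIF):
The CIF price already equals the CIF value: 105000.75
Import duty = 105000.75 × 13.7% = 14385.10
Buyer bears (B): 620.43 + 276.54 + 1110.90 = 2007.87
Landed cost (B) = invoice 105000.75 + 2007.87 + duty 14385.10 = 121393.72
Difference = |126665.18 − 121393.72| = 5271.46

Supplier B is cheaper by SGD 5271.46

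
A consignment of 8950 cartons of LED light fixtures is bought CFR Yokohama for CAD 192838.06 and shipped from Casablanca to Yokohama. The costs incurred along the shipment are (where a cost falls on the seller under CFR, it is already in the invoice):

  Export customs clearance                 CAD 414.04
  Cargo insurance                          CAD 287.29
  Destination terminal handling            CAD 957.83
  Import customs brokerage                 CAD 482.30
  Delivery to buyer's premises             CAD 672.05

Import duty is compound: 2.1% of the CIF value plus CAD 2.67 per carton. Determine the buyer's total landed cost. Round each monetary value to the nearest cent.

CFR: the seller pays costs through ocean freight to the destination port, but not insurance.
Already in the invoice (seller's account under CFR): export clearance — exclude.
CIF value = CFR price + insurance = 192838.06 + 287.29 = 193125.35
Ad valorem component: 193125.35 × 2.1% = 4055.63
Specific component: 8950 × 2.67 = 23896.50
Import duty = 4055.63 + 23896.50 = 27952.13
Buyer bears: insurance 287.29 + destination terminal 957.83 + brokerage 482.30 + delivery 672.05 + duty 27952.13 = 30351.60
Landed cost = invoice 192838.06 + 30351.60 = 223189.66

Total landed cost: CAD 223189.66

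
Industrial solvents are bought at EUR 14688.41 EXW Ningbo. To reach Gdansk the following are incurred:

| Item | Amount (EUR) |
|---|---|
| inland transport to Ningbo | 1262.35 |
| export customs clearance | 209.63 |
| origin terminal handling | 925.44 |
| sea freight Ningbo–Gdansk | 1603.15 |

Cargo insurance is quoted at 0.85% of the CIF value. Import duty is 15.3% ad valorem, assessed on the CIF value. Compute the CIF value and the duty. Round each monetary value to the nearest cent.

Let C be the CIF value. C = EXW price + pre-shipment costs + freight + 0.85% × C
C − 0.85% × C = 14688.41 + 1262.35 + 209.63 + 925.44 + 1603.15
0.9915 × C = 18688.98
C = 18688.98 / 0.9915 = 18849.20
Insurance premium = 0.85% × 18849.20 = 160.22
Import duty = 18849.20 × 15.3% = 2883.93

CIF value: EUR 18849.20; import duty: EUR 2883.93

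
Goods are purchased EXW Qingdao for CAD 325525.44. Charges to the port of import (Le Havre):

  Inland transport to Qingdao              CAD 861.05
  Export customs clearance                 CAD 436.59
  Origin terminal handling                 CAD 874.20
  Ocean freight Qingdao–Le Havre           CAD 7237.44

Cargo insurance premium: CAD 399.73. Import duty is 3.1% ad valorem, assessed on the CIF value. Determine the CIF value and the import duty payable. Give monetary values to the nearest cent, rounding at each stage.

CIF value: CAD 335334.45; import duty: CAD 10395.37

CIF = EXW price + pre-shipment costs + freight + insurance
CIF = 325525.44 + 861.05 + 436.59 + 874.20 + 7237.44 + 399.73 = 335334.45
Import duty = 335334.45 × 3.1% = 10395.37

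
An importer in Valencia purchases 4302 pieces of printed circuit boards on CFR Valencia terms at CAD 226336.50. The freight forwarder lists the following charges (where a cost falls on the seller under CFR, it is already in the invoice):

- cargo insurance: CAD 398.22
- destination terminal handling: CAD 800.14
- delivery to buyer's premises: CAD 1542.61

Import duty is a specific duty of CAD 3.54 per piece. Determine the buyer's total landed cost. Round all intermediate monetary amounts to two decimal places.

Total landed cost: CAD 244306.55

CFR: the seller pays costs through ocean freight to the destination port, but not insurance.
CIF value = CFR price + insurance = 226336.50 + 398.22 = 226734.72
Import duty = 4302 × 3.54 = 15229.08
Buyer bears: insurance 398.22 + destination terminal 800.14 + delivery 1542.61 + duty 15229.08 = 17970.05
Landed cost = invoice 226336.50 + 17970.05 = 244306.55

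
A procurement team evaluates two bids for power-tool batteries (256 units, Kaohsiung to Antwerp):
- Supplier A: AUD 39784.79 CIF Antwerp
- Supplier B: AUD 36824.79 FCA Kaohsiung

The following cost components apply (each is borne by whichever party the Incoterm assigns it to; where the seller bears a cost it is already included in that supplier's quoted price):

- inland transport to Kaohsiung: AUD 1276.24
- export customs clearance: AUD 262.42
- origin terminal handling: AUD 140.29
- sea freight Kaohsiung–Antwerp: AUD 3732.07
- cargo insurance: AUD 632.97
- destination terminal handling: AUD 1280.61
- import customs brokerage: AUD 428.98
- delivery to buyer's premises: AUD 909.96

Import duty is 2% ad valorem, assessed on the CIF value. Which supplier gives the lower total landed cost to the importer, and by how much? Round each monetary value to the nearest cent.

Supplier A (CIF):
The CIF price already equals the CIF value: 39784.79
Import duty = 39784.79 × 2% = 795.70
Buyer bears (A): 1280.61 + 428.98 + 909.96 = 2619.55
Landed cost (A) = invoice 39784.79 + 2619.55 + duty 795.70 = 43200.04
Supplier B (FCA):
CIF value = FCA price + origin terminal + freight + insurance = 36824.79 + 140.29 + 3732.07 + 632.97 = 41330.12
Import duty = 41330.12 × 2% = 826.60
Buyer bears (B): 140.29 + 3732.07 + 632.97 + 1280.61 + 428.98 + 909.96 = 7124.88
Landed cost (B) = invoice 36824.79 + 7124.88 + duty 826.60 = 44776.27
Difference = |43200.04 − 44776.27| = 1576.23

Supplier A is cheaper by AUD 1576.23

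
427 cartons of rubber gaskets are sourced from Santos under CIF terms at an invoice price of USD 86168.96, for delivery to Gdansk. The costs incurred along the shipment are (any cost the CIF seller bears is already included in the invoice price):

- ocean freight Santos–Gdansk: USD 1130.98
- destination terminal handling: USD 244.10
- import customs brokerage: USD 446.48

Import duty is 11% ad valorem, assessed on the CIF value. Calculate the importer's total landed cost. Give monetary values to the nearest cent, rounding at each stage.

CIF: the seller pays costs through ocean freight and marine insurance to the destination port.
Already in the invoice (seller's account under CIF): freight — exclude.
The CIF price already equals the CIF value: 86168.96
Import duty = 86168.96 × 11% = 9478.59
Buyer bears: destination terminal 244.10 + brokerage 446.48 + duty 9478.59 = 10169.17
Landed cost = invoice 86168.96 + 10169.17 = 96338.13

Total landed cost: USD 96338.13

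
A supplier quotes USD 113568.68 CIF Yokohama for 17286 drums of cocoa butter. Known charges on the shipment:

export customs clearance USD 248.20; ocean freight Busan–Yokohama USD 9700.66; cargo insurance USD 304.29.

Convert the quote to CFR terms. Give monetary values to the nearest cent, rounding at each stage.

Not relevant to the conversion: freight, export clearance — on the seller under both CIF and CFR; already in the CIF price and stays in the CFR price.
From CIF to CFR, the seller no longer bears: insurance.
CFR price = 113568.68 − 304.29 = 113264.39

CFR price: USD 113264.39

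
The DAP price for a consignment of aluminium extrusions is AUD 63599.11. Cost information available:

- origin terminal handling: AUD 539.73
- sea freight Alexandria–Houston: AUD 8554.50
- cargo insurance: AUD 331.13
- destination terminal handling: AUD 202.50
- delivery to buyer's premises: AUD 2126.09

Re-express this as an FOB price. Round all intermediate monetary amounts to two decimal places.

FOB price: AUD 52384.89

Not relevant to the conversion: origin terminal — on the seller under both DAP and FOB; already in the DAP price and stays in the FOB price.
From DAP to FOB, the seller no longer bears: freight, insurance, destination terminal, delivery.
FOB price = 63599.11 − 8554.50 − 331.13 − 202.50 − 2126.09 = 52384.89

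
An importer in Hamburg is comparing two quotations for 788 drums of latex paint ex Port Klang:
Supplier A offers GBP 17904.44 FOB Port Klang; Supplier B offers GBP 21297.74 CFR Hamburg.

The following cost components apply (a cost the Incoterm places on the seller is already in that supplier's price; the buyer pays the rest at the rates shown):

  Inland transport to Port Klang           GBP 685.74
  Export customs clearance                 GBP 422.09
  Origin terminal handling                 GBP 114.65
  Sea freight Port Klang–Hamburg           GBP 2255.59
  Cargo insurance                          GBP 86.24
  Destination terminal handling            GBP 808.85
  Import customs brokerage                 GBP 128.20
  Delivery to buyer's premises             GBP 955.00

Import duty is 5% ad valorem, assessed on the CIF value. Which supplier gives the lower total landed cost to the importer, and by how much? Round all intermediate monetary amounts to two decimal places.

Supplier A (FOB):
CIF value = FOB price + freight + insurance = 17904.44 + 2255.59 + 86.24 = 20246.27
Import duty = 20246.27 × 5% = 1012.31
Buyer bears (A): 2255.59 + 86.24 + 808.85 + 128.20 + 955.00 = 4233.88
Landed cost (A) = invoice 17904.44 + 4233.88 + duty 1012.31 = 23150.63
Supplier B (CFR):
CIF value = CFR price + insurance = 21297.74 + 86.24 = 21383.98
Import duty = 21383.98 × 5% = 1069.20
Buyer bears (B): 86.24 + 808.85 + 128.20 + 955.00 = 1978.29
Landed cost (B) = invoice 21297.74 + 1978.29 + duty 1069.20 = 24345.23
Difference = |23150.63 − 24345.23| = 1194.60

Supplier A is cheaper by GBP 1194.60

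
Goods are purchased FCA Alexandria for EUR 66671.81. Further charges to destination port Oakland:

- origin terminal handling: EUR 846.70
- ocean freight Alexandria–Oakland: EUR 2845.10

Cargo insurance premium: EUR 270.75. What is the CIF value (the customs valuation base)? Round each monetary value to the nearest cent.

CIF = FCA price + pre-shipment costs + freight + insurance
CIF = 66671.81 + 846.70 + 2845.10 + 270.75 = 70634.36

CIF value: EUR 70634.36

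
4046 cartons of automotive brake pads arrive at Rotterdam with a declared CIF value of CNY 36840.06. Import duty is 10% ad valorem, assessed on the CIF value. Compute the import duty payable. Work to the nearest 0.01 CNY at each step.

Import duty = 36840.06 × 10% = 3684.01

Import duty: CNY 3684.01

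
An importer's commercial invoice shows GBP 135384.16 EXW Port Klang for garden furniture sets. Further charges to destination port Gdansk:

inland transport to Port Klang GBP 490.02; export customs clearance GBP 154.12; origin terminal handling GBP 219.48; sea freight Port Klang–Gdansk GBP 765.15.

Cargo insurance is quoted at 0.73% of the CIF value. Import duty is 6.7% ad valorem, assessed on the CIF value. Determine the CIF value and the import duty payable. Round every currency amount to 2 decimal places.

CIF value: GBP 138020.48; import duty: GBP 9247.37

Let C be the CIF value. C = EXW price + pre-shipment costs + freight + 0.73% × C
C − 0.73% × C = 135384.16 + 490.02 + 154.12 + 219.48 + 765.15
0.9927 × C = 137012.93
C = 137012.93 / 0.9927 = 138020.48
Insurance premium = 0.73% × 138020.48 = 1007.55
Import duty = 138020.48 × 6.7% = 9247.37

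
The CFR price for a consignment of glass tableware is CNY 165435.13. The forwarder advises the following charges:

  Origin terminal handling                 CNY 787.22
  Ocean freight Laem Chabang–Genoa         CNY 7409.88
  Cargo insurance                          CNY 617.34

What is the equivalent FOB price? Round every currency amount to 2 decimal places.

Not relevant to the conversion: origin terminal — on the seller under both CFR and FOB; already in the CFR price and stays in the FOB price. insurance — on the buyer under both terms; not part of either seller's price.
From CFR to FOB, the seller no longer bears: freight.
FOB price = 165435.13 − 7409.88 = 158025.25

FOB price: CNY 158025.25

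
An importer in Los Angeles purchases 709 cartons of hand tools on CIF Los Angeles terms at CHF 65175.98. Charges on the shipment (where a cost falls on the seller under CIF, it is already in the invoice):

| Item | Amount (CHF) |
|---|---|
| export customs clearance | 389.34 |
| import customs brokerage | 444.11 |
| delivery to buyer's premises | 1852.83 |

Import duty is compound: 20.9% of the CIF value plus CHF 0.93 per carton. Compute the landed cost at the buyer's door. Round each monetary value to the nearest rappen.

CIF: the seller pays costs through ocean freight and marine insurance to the destination port.
Already in the invoice (seller's account under CIF): export clearance — exclude.
The CIF price already equals the CIF value: 65175.98
Ad valorem component: 65175.98 × 20.9% = 13621.78
Specific component: 709 × 0.93 = 659.37
Import duty = 13621.78 + 659.37 = 14281.15
Buyer bears: brokerage 444.11 + delivery 1852.83 + duty 14281.15 = 16578.09
Landed cost = invoice 65175.98 + 16578.09 = 81754.07

Total landed cost: CHF 81754.07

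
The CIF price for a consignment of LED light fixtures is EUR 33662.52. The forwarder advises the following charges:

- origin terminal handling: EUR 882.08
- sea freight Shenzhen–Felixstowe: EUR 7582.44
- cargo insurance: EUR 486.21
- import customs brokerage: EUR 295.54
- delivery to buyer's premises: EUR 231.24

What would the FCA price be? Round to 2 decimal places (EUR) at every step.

FCA price: EUR 24711.79

Not relevant to the conversion: brokerage, delivery — on the buyer under both terms; not part of either seller's price.
From CIF to FCA, the seller no longer bears: origin terminal, freight, insurance.
FCA price = 33662.52 − 882.08 − 7582.44 − 486.21 = 24711.79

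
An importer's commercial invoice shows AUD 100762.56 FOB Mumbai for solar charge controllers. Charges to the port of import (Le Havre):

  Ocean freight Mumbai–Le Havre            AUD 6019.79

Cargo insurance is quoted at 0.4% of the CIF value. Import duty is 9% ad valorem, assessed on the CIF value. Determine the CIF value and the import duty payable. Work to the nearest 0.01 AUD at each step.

Let C be the CIF value. C = FOB price + freight + 0.4% × C
C − 0.4% × C = 100762.56 + 6019.79
0.996 × C = 106782.35
C = 106782.35 / 0.996 = 107211.19
Insurance premium = 0.4% × 107211.19 = 428.84
Import duty = 107211.19 × 9% = 9649.01

CIF value: AUD 107211.19; import duty: AUD 9649.01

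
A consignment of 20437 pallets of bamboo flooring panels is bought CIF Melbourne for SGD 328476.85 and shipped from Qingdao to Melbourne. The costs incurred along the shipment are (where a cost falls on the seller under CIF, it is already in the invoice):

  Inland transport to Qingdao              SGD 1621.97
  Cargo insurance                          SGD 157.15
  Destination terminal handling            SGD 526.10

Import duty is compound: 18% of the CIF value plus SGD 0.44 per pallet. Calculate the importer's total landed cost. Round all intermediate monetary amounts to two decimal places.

CIF: the seller pays costs through ocean freight and marine insurance to the destination port.
Already in the invoice (seller's account under CIF): inland to port, insurance — exclude.
The CIF price already equals the CIF value: 328476.85
Ad valorem component: 328476.85 × 18% = 59125.83
Specific component: 20437 × 0.44 = 8992.28
Import duty = 59125.83 + 8992.28 = 68118.11
Buyer bears: destination terminal 526.10 + duty 68118.11 = 68644.21
Landed cost = invoice 328476.85 + 68644.21 = 397121.06

Total landed cost: SGD 397121.06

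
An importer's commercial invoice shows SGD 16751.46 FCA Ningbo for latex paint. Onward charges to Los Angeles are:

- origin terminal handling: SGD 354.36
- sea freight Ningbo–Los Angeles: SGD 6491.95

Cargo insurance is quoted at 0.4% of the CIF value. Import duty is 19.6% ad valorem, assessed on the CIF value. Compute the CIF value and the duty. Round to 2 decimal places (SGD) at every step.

Let C be the CIF value. C = FCA price + pre-shipment costs + freight + 0.4% × C
C − 0.4% × C = 16751.46 + 354.36 + 6491.95
0.996 × C = 23597.77
C = 23597.77 / 0.996 = 23692.54
Insurance premium = 0.4% × 23692.54 = 94.77
Import duty = 23692.54 × 19.6% = 4643.74

CIF value: SGD 23692.54; import duty: SGD 4643.74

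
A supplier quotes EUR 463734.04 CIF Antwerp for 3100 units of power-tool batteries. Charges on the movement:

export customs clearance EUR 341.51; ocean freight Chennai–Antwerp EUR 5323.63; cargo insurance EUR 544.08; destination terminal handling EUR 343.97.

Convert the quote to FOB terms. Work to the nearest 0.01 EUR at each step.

FOB price: EUR 457866.33

Not relevant to the conversion: export clearance — on the seller under both CIF and FOB; already in the CIF price and stays in the FOB price. destination terminal — on the buyer under both terms; not part of either seller's price.
From CIF to FOB, the seller no longer bears: freight, insurance.
FOB price = 463734.04 − 5323.63 − 544.08 = 457866.33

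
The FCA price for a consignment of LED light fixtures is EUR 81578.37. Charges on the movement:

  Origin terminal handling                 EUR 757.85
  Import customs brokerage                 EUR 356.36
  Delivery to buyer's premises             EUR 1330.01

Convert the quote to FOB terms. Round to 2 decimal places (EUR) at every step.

FOB price: EUR 82336.22

Not relevant to the conversion: brokerage, delivery — on the buyer under both terms; not part of either seller's price.
From FCA to FOB, the seller additionally bears: origin terminal.
FOB price = 81578.37 + 757.85 = 82336.22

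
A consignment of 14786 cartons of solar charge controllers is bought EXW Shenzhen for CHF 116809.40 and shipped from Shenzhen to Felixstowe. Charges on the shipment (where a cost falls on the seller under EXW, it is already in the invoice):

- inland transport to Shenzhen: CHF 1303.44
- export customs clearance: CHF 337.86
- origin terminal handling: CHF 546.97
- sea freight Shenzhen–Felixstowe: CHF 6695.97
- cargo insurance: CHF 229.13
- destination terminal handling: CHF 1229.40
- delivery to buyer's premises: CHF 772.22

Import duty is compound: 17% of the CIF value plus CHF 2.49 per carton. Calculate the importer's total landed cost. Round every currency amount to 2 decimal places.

Total landed cost: CHF 186148.40

EXW: the seller makes goods available at their premises; the buyer bears all onward costs.
CIF value = EXW price + inland to port + export clearance + origin terminal + freight + insurance = 116809.40 + 1303.44 + 337.86 + 546.97 + 6695.97 + 229.13 = 125922.77
Ad valorem component: 125922.77 × 17% = 21406.87
Specific component: 14786 × 2.49 = 36817.14
Import duty = 21406.87 + 36817.14 = 58224.01
Buyer bears: inland to port 1303.44 + export clearance 337.86 + origin terminal 546.97 + freight 6695.97 + insurance 229.13 + destination terminal 1229.40 + delivery 772.22 + duty 58224.01 = 69339.00
Landed cost = invoice 116809.40 + 69339.00 = 186148.40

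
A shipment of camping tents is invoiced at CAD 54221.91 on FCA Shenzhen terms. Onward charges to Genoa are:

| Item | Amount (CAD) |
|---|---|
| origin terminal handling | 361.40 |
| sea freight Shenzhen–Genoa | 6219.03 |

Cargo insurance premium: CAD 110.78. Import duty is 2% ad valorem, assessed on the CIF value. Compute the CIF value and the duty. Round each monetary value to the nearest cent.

CIF = FCA price + pre-shipment costs + freight + insurance
CIF = 54221.91 + 361.40 + 6219.03 + 110.78 = 60913.12
Import duty = 60913.12 × 2% = 1218.26

CIF value: CAD 60913.12; import duty: CAD 1218.26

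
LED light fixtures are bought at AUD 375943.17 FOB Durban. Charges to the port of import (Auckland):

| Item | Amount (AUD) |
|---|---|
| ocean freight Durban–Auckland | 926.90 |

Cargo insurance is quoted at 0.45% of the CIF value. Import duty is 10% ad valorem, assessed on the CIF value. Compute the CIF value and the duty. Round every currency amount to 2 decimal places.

CIF value: AUD 378573.65; import duty: AUD 37857.37

Let C be the CIF value. C = FOB price + freight + 0.45% × C
C − 0.45% × C = 375943.17 + 926.90
0.9955 × C = 376870.07
C = 376870.07 / 0.9955 = 378573.65
Insurance premium = 0.45% × 378573.65 = 1703.58
Import duty = 378573.65 × 10% = 37857.37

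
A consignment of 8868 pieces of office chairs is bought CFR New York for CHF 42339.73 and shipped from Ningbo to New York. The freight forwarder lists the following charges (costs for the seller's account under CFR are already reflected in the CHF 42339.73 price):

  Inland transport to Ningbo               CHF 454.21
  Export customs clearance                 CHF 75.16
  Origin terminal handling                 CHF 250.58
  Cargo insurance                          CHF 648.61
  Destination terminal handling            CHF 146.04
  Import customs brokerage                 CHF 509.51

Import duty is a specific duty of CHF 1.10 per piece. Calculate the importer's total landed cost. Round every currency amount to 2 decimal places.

Total landed cost: CHF 53398.69

CFR: the seller pays costs through ocean freight to the destination port, but not insurance.
Already in the invoice (seller's account under CFR): inland to port, export clearance, origin terminal — exclude.
CIF value = CFR price + insurance = 42339.73 + 648.61 = 42988.34
Import duty = 8868 × 1.10 = 9754.80
Buyer bears: insurance 648.61 + destination terminal 146.04 + brokerage 509.51 + duty 9754.80 = 11058.96
Landed cost = invoice 42339.73 + 11058.96 = 53398.69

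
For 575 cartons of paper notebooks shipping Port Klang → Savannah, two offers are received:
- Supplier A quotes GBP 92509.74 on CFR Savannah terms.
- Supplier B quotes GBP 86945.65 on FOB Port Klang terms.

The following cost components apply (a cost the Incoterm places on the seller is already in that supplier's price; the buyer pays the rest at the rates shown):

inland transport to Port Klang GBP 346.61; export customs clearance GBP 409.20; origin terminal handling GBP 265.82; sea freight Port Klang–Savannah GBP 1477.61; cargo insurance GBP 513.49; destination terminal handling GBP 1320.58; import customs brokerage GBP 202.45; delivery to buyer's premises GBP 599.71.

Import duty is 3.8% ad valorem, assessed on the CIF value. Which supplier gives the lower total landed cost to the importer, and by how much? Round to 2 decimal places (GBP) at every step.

Supplier A (CFR):
CIF value = CFR price + insurance = 92509.74 + 513.49 = 93023.23
Import duty = 93023.23 × 3.8% = 3534.88
Buyer bears (A): 513.49 + 1320.58 + 202.45 + 599.71 = 2636.23
Landed cost (A) = invoice 92509.74 + 2636.23 + duty 3534.88 = 98680.85
Supplier B (FOB):
CIF value = FOB price + freight + insurance = 86945.65 + 1477.61 + 513.49 = 88936.75
Import duty = 88936.75 × 3.8% = 3379.60
Buyer bears (B): 1477.61 + 513.49 + 1320.58 + 202.45 + 599.71 = 4113.84
Landed cost (B) = invoice 86945.65 + 4113.84 + duty 3379.60 = 94439.09
Difference = |98680.85 − 94439.09| = 4241.76

Supplier B is cheaper by GBP 4241.76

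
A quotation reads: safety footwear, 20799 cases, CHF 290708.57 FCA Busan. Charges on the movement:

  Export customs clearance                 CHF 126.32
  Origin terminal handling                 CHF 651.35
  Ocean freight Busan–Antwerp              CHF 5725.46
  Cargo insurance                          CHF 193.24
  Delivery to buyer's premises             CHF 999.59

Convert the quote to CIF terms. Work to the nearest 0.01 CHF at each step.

Not relevant to the conversion: export clearance — on the seller under both FCA and CIF; already in the FCA price and stays in the CIF price. delivery — on the buyer under both terms; not part of either seller's price.
From FCA to CIF, the seller additionally bears: origin terminal, freight, insurance.
CIF price = 290708.57 + 651.35 + 5725.46 + 193.24 = 297278.62

CIF price: CHF 297278.62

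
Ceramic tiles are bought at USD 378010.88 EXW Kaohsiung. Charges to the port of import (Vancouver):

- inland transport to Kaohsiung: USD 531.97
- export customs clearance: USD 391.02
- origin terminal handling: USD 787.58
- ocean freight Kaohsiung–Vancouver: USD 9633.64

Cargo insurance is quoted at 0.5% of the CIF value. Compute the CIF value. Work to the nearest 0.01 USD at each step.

CIF value: USD 391311.65

Let C be the CIF value. C = EXW price + pre-shipment costs + freight + 0.5% × C
C − 0.5% × C = 378010.88 + 531.97 + 391.02 + 787.58 + 9633.64
0.995 × C = 389355.09
C = 389355.09 / 0.995 = 391311.65
Insurance premium = 0.5% × 391311.65 = 1956.56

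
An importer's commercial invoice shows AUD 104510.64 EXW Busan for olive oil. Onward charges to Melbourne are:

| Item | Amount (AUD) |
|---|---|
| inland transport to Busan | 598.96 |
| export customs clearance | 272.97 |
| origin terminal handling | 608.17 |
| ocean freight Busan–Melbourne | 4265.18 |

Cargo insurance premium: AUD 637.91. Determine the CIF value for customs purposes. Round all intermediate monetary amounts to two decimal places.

CIF value: AUD 110893.83

CIF = EXW price + pre-shipment costs + freight + insurance
CIF = 104510.64 + 598.96 + 272.97 + 608.17 + 4265.18 + 637.91 = 110893.83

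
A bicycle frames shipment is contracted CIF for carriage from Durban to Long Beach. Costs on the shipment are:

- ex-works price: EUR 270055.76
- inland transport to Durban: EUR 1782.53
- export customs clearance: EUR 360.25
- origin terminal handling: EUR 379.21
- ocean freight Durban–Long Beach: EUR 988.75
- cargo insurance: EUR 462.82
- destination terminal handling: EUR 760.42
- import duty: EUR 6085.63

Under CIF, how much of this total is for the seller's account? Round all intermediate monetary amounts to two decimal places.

CIF: the seller pays costs through ocean freight and marine insurance to the destination port.
Seller's account: goods 270055.76 + inland to port 1782.53 + export clearance 360.25 + origin terminal 379.21 + freight 988.75 + insurance 462.82 = 274029.32
Buyer's account: destination terminal 760.42 + duty 6085.63 = 6846.05

Seller's account: EUR 274029.32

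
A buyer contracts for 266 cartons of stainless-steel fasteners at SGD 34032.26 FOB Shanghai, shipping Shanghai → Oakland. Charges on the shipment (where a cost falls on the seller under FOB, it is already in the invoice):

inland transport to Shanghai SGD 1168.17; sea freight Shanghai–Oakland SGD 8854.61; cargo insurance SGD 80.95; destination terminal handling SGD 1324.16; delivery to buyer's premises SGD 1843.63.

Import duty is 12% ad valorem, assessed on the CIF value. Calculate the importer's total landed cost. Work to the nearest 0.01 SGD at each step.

Total landed cost: SGD 51291.75

FOB: the seller bears costs until goods are on board at the origin port; the buyer bears freight, insurance and all costs thereafter.
Already in the invoice (seller's account under FOB): inland to port — exclude.
CIF value = FOB price + freight + insurance = 34032.26 + 8854.61 + 80.95 = 42967.82
Import duty = 42967.82 × 12% = 5156.14
Buyer bears: freight 8854.61 + insurance 80.95 + destination terminal 1324.16 + delivery 1843.63 + duty 5156.14 = 17259.49
Landed cost = invoice 34032.26 + 17259.49 = 51291.75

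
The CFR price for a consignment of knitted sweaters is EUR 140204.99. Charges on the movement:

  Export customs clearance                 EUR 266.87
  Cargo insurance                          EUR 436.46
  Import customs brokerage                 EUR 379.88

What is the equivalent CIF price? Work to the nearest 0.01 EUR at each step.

Not relevant to the conversion: export clearance — on the seller under both CFR and CIF; already in the CFR price and stays in the CIF price. brokerage — on the buyer under both terms; not part of either seller's price.
From CFR to CIF, the seller additionally bears: insurance.
CIF price = 140204.99 + 436.46 = 140641.45

CIF price: EUR 140641.45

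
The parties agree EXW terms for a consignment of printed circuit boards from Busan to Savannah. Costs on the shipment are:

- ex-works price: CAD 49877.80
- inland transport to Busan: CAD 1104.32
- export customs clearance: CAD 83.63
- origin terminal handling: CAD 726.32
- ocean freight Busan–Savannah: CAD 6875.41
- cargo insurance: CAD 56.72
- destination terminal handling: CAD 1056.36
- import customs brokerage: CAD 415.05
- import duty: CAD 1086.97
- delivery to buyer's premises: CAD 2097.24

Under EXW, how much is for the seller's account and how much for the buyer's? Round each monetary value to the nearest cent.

Seller: CAD 49877.80; buyer: CAD 13502.02

EXW: the seller makes goods available at their premises; the buyer bears all onward costs.
Seller's account: goods 49877.80 = 49877.80
Buyer's account: inland to port 1104.32 + export clearance 83.63 + origin terminal 726.32 + freight 6875.41 + insurance 56.72 + destination terminal 1056.36 + brokerage 415.05 + duty 1086.97 + delivery 2097.24 = 13502.02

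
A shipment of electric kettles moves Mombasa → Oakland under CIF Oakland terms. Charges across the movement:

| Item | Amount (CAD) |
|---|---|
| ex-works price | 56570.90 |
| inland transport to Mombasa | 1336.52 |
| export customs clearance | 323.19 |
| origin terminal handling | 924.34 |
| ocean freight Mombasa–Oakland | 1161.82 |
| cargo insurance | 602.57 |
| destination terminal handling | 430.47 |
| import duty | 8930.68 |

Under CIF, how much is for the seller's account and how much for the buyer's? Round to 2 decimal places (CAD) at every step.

Seller: CAD 60919.34; buyer: CAD 9361.15

CIF: the seller pays costs through ocean freight and marine insurance to the destination port.
Seller's account: goods 56570.90 + inland to port 1336.52 + export clearance 323.19 + origin terminal 924.34 + freight 1161.82 + insurance 602.57 = 60919.34
Buyer's account: destination terminal 430.47 + duty 8930.68 = 9361.15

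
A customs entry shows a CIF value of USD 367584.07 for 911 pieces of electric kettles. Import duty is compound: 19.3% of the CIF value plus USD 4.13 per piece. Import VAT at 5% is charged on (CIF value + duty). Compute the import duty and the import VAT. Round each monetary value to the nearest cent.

Ad valorem component: 367584.07 × 19.3% = 70943.73
Specific component: 911 × 4.13 = 3762.43
Import duty = 70943.73 + 3762.43 = 74706.16
VAT base = CIF + duty = 367584.07 + 74706.16 = 442290.23
Import VAT = 442290.23 × 5% = 22114.51

Import duty: USD 74706.16; import VAT: USD 22114.51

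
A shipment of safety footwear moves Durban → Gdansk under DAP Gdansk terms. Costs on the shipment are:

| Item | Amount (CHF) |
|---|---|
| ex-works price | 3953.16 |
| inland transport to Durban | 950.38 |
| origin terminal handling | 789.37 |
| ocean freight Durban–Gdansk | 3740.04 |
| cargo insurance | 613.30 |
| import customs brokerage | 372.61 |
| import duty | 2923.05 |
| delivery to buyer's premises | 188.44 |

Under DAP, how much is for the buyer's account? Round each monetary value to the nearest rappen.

Buyer's account: CHF 3295.66

DAP: the seller bears all costs to the named destination except import duty and clearance.
Seller's account: goods 3953.16 + inland to port 950.38 + origin terminal 789.37 + freight 3740.04 + insurance 613.30 + delivery 188.44 = 10234.69
Buyer's account: brokerage 372.61 + duty 2923.05 = 3295.66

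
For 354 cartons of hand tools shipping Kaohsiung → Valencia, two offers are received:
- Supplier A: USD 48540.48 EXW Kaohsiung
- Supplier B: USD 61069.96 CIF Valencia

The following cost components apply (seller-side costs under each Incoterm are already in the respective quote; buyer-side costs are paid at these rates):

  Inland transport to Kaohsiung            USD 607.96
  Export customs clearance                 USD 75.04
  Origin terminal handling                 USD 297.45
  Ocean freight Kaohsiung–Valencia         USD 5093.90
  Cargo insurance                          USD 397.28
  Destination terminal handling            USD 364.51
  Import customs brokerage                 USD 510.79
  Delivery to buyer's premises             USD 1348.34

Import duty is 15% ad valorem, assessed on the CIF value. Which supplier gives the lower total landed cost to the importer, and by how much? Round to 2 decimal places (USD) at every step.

Supplier A (EXW):
CIF value = EXW price + inland to port + export clearance + origin terminal + freight + insurance = 48540.48 + 607.96 + 75.04 + 297.45 + 5093.90 + 397.28 = 55012.11
Import duty = 55012.11 × 15% = 8251.82
Buyer bears (A): 607.96 + 75.04 + 297.45 + 5093.90 + 397.28 + 364.51 + 510.79 + 1348.34 = 8695.27
Landed cost (A) = invoice 48540.48 + 8695.27 + duty 8251.82 = 65487.57
Supplier B (CIF):
The CIF price already equals the CIF value: 61069.96
Import duty = 61069.96 × 15% = 9160.49
Buyer bears (B): 364.51 + 510.79 + 1348.34 = 2223.64
Landed cost (B) = invoice 61069.96 + 2223.64 + duty 9160.49 = 72454.09
Difference = |65487.57 − 72454.09| = 6966.52

Supplier A is cheaper by USD 6966.52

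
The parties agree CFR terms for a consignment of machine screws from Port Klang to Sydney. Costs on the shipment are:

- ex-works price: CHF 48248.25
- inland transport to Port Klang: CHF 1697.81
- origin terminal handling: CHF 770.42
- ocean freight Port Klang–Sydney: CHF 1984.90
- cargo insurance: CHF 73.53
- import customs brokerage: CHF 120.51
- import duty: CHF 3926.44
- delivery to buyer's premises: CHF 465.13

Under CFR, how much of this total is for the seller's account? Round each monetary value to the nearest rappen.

CFR: the seller pays costs through ocean freight to the destination port, but not insurance.
Seller's account: goods 48248.25 + inland to port 1697.81 + origin terminal 770.42 + freight 1984.90 = 52701.38
Buyer's account: insurance 73.53 + brokerage 120.51 + duty 3926.44 + delivery 465.13 = 4585.61

Seller's account: CHF 52701.38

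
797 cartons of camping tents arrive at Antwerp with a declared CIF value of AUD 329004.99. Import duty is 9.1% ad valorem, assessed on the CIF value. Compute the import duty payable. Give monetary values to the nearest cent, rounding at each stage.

Import duty: AUD 29939.45

Import duty = 329004.99 × 9.1% = 29939.45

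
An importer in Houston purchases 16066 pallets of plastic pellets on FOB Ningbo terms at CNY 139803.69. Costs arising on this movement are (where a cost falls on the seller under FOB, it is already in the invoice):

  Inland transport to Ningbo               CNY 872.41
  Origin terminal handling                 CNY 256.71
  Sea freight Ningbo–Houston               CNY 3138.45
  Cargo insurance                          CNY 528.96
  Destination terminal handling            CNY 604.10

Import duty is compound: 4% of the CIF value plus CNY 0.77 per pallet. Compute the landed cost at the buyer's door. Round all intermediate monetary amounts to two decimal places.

FOB: the seller bears costs until goods are on board at the origin port; the buyer bears freight, insurance and all costs thereafter.
Already in the invoice (seller's account under FOB): inland to port, origin terminal — exclude.
CIF value = FOB price + freight + insurance = 139803.69 + 3138.45 + 528.96 = 143471.10
Ad valorem component: 143471.10 × 4% = 5738.84
Specific component: 16066 × 0.77 = 12370.82
Import duty = 5738.84 + 12370.82 = 18109.66
Buyer bears: freight 3138.45 + insurance 528.96 + destination terminal 604.10 + duty 18109.66 = 22381.17
Landed cost = invoice 139803.69 + 22381.17 = 162184.86

Total landed cost: CNY 162184.86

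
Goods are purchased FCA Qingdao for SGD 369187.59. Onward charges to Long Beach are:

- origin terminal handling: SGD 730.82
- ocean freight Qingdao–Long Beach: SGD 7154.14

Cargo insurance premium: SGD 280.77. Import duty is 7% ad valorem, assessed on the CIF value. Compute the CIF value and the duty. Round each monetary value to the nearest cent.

CIF = FCA price + pre-shipment costs + freight + insurance
CIF = 369187.59 + 730.82 + 7154.14 + 280.77 = 377353.32
Import duty = 377353.32 × 7% = 26414.73

CIF value: SGD 377353.32; import duty: SGD 26414.73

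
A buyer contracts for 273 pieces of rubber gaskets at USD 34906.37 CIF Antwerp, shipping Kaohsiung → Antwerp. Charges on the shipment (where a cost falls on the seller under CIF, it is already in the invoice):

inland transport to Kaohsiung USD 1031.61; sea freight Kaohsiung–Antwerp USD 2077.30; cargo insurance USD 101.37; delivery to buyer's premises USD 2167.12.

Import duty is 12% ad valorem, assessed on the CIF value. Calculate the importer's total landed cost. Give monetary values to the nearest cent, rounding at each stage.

Total landed cost: USD 41262.25

CIF: the seller pays costs through ocean freight and marine insurance to the destination port.
Already in the invoice (seller's account under CIF): inland to port, freight, insurance — exclude.
The CIF price already equals the CIF value: 34906.37
Import duty = 34906.37 × 12% = 4188.76
Buyer bears: delivery 2167.12 + duty 4188.76 = 6355.88
Landed cost = invoice 34906.37 + 6355.88 = 41262.25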